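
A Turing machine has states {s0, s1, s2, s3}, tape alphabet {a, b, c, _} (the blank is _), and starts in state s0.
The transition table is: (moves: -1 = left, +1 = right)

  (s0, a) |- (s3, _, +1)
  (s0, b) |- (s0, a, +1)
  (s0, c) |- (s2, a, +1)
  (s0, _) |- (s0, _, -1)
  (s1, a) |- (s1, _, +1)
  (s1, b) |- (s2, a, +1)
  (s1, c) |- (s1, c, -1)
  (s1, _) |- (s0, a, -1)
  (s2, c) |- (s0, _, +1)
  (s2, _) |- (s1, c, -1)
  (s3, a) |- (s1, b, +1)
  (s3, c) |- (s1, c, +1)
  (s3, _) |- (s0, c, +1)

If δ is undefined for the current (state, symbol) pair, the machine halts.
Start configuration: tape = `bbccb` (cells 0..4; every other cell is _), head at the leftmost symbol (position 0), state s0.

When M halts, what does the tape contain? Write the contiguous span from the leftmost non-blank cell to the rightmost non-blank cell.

a_c_aac

state=s0 head=0 tape=[b]bccb__   (s0,b)→(s0,a,+1)
state=s0 head=1 tape=a[b]ccb__   (s0,b)→(s0,a,+1)
state=s0 head=2 tape=aa[c]cb__   (s0,c)→(s2,a,+1)
state=s2 head=3 tape=aaa[c]b__   (s2,c)→(s0,_,+1)
state=s0 head=4 tape=aaa_[b]__   (s0,b)→(s0,a,+1)
state=s0 head=5 tape=aaa_a[_]_   (s0,_)→(s0,_,-1)
state=s0 head=4 tape=aaa_[a]__   (s0,a)→(s3,_,+1)
state=s3 head=5 tape=aaa__[_]_   (s3,_)→(s0,c,+1)
state=s0 head=6 tape=aaa__c[_]   (s0,_)→(s0,_,-1)
state=s0 head=5 tape=aaa__[c]_   (s0,c)→(s2,a,+1)
state=s2 head=6 tape=aaa__a[_]   (s2,_)→(s1,c,-1)
state=s1 head=5 tape=aaa__[a]c   (s1,a)→(s1,_,+1)
state=s1 head=6 tape=aaa___[c]   (s1,c)→(s1,c,-1)
state=s1 head=5 tape=aaa__[_]c   (s1,_)→(s0,a,-1)
state=s0 head=4 tape=aaa_[_]ac   (s0,_)→(s0,_,-1)
state=s0 head=3 tape=aaa[_]_ac   (s0,_)→(s0,_,-1)
state=s0 head=2 tape=aa[a]__ac   (s0,a)→(s3,_,+1)
state=s3 head=3 tape=aa_[_]_ac   (s3,_)→(s0,c,+1)
state=s0 head=4 tape=aa_c[_]ac   (s0,_)→(s0,_,-1)
state=s0 head=3 tape=aa_[c]_ac   (s0,c)→(s2,a,+1)
state=s2 head=4 tape=aa_a[_]ac   (s2,_)→(s1,c,-1)
state=s1 head=3 tape=aa_[a]cac   (s1,a)→(s1,_,+1)
state=s1 head=4 tape=aa__[c]ac   (s1,c)→(s1,c,-1)
state=s1 head=3 tape=aa_[_]cac   (s1,_)→(s0,a,-1)
state=s0 head=2 tape=aa[_]acac   (s0,_)→(s0,_,-1)
state=s0 head=1 tape=a[a]_acac   (s0,a)→(s3,_,+1)
state=s3 head=2 tape=a_[_]acac   (s3,_)→(s0,c,+1)
state=s0 head=3 tape=a_c[a]cac   (s0,a)→(s3,_,+1)
state=s3 head=4 tape=a_c_[c]ac   (s3,c)→(s1,c,+1)
state=s1 head=5 tape=a_c_c[a]c   (s1,a)→(s1,_,+1)
state=s1 head=6 tape=a_c_c_[c]   (s1,c)→(s1,c,-1)
state=s1 head=5 tape=a_c_c[_]c   (s1,_)→(s0,a,-1)
state=s0 head=4 tape=a_c_[c]ac   (s0,c)→(s2,a,+1)
state=s2 head=5 tape=a_c_a[a]c
The non-blank tape span at halt is a_c_aac.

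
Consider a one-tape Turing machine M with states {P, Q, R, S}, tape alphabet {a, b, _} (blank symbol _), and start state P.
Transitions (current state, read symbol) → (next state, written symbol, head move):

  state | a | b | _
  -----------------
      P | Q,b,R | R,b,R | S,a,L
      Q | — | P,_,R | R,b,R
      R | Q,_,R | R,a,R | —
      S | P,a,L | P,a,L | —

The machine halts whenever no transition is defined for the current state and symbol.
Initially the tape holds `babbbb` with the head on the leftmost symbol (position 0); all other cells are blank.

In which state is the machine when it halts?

P | [b]abbbb_   read b → write b, move R, go to R
R | b[a]bbbb_   read a → write _, move R, go to Q
Q | b_[b]bbb_   read b → write _, move R, go to P
P | b__[b]bb_   read b → write b, move R, go to R
R | b__b[b]b_   read b → write a, move R, go to R
R | b__ba[b]_   read b → write a, move R, go to R
R | b__baa[_]
No transition is defined for (R, _); M halts in state R.

R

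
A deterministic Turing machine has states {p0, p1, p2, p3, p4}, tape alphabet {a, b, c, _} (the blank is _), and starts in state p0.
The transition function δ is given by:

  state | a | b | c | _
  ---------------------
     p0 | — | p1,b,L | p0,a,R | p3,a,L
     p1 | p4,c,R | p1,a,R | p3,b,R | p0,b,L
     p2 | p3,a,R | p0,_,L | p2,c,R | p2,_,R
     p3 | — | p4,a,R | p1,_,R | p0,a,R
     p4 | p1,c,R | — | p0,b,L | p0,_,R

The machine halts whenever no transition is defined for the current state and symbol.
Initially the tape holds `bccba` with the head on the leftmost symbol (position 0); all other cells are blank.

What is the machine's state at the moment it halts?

p0

state=p0 head=0 tape=___[b]ccba   (p0,b)→(p1,b,L)
state=p1 head=-1 tape=__[_]bccba   (p1,_)→(p0,b,L)
state=p0 head=-2 tape=_[_]bbccba   (p0,_)→(p3,a,L)
state=p3 head=-3 tape=[_]abbccba   (p3,_)→(p0,a,R)
state=p0 head=-2 tape=a[a]bbccba
No transition is defined for (p0, a); M halts in state p0.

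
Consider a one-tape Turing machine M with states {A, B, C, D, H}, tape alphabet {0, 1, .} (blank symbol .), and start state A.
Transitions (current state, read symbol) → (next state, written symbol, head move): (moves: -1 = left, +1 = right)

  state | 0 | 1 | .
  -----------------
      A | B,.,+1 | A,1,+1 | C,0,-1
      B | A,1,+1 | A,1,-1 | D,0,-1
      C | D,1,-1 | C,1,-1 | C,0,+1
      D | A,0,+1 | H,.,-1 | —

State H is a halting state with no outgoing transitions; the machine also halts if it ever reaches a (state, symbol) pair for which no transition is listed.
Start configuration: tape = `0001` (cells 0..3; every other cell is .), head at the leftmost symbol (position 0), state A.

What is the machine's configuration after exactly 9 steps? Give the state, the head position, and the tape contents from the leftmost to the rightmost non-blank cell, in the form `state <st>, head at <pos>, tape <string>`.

state D, head at -1, tape 1101

A | .[0]001   read 0 → write ., move +1, go to B
B | ..[0]01   read 0 → write 1, move +1, go to A
A | ..1[0]1   read 0 → write ., move +1, go to B
B | ..1.[1]   read 1 → write 1, move -1, go to A
A | ..1[.]1   read . → write 0, move -1, go to C
C | ..[1]01   read 1 → write 1, move -1, go to C
C | .[.]101   read . → write 0, move +1, go to C
C | .0[1]01   read 1 → write 1, move -1, go to C
C | .[0]101   read 0 → write 1, move -1, go to D
D | [.]1101
After 9 steps: state D, head at -1, tape 1101.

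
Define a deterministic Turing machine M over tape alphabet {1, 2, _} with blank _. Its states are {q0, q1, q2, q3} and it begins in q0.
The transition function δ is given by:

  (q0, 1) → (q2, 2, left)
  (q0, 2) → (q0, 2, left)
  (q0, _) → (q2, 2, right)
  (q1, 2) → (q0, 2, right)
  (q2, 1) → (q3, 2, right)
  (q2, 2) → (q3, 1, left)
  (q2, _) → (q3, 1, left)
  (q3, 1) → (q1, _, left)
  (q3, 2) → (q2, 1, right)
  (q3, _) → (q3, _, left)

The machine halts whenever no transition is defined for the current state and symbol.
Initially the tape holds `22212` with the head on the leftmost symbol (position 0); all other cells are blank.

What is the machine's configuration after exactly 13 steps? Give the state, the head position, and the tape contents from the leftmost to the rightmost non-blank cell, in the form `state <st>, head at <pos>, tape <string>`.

state q0, head at 3, tape 1222_2

state=q0 head=0 tape=_[2]2212   (q0,2)→(q0,2,left)
state=q0 head=-1 tape=[_]22212   (q0,_)→(q2,2,right)
state=q2 head=0 tape=2[2]2212   (q2,2)→(q3,1,left)
state=q3 head=-1 tape=[2]12212   (q3,2)→(q2,1,right)
state=q2 head=0 tape=1[1]2212   (q2,1)→(q3,2,right)
state=q3 head=1 tape=12[2]212   (q3,2)→(q2,1,right)
state=q2 head=2 tape=121[2]12   (q2,2)→(q3,1,left)
state=q3 head=1 tape=12[1]112   (q3,1)→(q1,_,left)
state=q1 head=0 tape=1[2]_112   (q1,2)→(q0,2,right)
state=q0 head=1 tape=12[_]112   (q0,_)→(q2,2,right)
state=q2 head=2 tape=122[1]12   (q2,1)→(q3,2,right)
state=q3 head=3 tape=1222[1]2   (q3,1)→(q1,_,left)
state=q1 head=2 tape=122[2]_2   (q1,2)→(q0,2,right)
state=q0 head=3 tape=1222[_]2
After 13 steps: state q0, head at 3, tape 1222_2.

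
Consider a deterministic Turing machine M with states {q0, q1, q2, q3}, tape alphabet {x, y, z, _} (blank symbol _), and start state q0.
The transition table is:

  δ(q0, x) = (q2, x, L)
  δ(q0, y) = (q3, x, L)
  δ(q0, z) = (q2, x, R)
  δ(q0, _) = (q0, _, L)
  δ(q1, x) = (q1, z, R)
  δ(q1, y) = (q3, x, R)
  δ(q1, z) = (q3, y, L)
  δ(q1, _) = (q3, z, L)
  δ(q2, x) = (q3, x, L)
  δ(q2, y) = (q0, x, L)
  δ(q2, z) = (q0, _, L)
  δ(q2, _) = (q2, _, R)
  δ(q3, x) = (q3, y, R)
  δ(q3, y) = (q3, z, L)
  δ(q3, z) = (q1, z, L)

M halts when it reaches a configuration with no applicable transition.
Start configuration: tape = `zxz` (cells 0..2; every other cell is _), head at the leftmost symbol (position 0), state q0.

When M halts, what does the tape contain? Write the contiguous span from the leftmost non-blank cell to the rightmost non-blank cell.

zzyy

state=q0 head=0 tape=__[z]xz   (q0,z)→(q2,x,R)
state=q2 head=1 tape=__x[x]z   (q2,x)→(q3,x,L)
state=q3 head=0 tape=__[x]xz   (q3,x)→(q3,y,R)
state=q3 head=1 tape=__y[x]z   (q3,x)→(q3,y,R)
state=q3 head=2 tape=__yy[z]   (q3,z)→(q1,z,L)
state=q1 head=1 tape=__y[y]z   (q1,y)→(q3,x,R)
state=q3 head=2 tape=__yx[z]   (q3,z)→(q1,z,L)
state=q1 head=1 tape=__y[x]z   (q1,x)→(q1,z,R)
state=q1 head=2 tape=__yz[z]   (q1,z)→(q3,y,L)
state=q3 head=1 tape=__y[z]y   (q3,z)→(q1,z,L)
state=q1 head=0 tape=__[y]zy   (q1,y)→(q3,x,R)
state=q3 head=1 tape=__x[z]y   (q3,z)→(q1,z,L)
state=q1 head=0 tape=__[x]zy   (q1,x)→(q1,z,R)
state=q1 head=1 tape=__z[z]y   (q1,z)→(q3,y,L)
state=q3 head=0 tape=__[z]yy   (q3,z)→(q1,z,L)
state=q1 head=-1 tape=_[_]zyy   (q1,_)→(q3,z,L)
state=q3 head=-2 tape=[_]zzyy
The non-blank tape span at halt is zzyy.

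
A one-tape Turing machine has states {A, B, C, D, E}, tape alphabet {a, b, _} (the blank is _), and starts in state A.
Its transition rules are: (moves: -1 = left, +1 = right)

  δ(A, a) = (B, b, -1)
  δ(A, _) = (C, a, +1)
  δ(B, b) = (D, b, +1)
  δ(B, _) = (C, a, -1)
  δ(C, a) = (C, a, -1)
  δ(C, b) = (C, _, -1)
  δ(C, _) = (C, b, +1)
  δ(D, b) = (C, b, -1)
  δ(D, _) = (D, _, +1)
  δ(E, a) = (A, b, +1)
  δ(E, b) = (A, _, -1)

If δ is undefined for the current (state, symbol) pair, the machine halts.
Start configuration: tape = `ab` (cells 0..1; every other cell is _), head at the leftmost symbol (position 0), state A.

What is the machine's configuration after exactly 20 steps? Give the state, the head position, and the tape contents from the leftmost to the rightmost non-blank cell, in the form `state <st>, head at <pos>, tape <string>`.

state=A head=0 tape=_____[a]b   (A,a)→(B,b,-1)
state=B head=-1 tape=____[_]bb   (B,_)→(C,a,-1)
state=C head=-2 tape=___[_]abb   (C,_)→(C,b,+1)
state=C head=-1 tape=___b[a]bb   (C,a)→(C,a,-1)
state=C head=-2 tape=___[b]abb   (C,b)→(C,_,-1)
state=C head=-3 tape=__[_]_abb   (C,_)→(C,b,+1)
state=C head=-2 tape=__b[_]abb   (C,_)→(C,b,+1)
state=C head=-1 tape=__bb[a]bb   (C,a)→(C,a,-1)
state=C head=-2 tape=__b[b]abb   (C,b)→(C,_,-1)
state=C head=-3 tape=__[b]_abb   (C,b)→(C,_,-1)
state=C head=-4 tape=_[_]__abb   (C,_)→(C,b,+1)
state=C head=-3 tape=_b[_]_abb   (C,_)→(C,b,+1)
state=C head=-2 tape=_bb[_]abb   (C,_)→(C,b,+1)
state=C head=-1 tape=_bbb[a]bb   (C,a)→(C,a,-1)
state=C head=-2 tape=_bb[b]abb   (C,b)→(C,_,-1)
state=C head=-3 tape=_b[b]_abb   (C,b)→(C,_,-1)
state=C head=-4 tape=_[b]__abb   (C,b)→(C,_,-1)
state=C head=-5 tape=[_]___abb   (C,_)→(C,b,+1)
state=C head=-4 tape=b[_]__abb   (C,_)→(C,b,+1)
state=C head=-3 tape=bb[_]_abb   (C,_)→(C,b,+1)
state=C head=-2 tape=bbb[_]abb
After 20 steps: state C, head at -2, tape bbb_abb.

state C, head at -2, tape bbb_abb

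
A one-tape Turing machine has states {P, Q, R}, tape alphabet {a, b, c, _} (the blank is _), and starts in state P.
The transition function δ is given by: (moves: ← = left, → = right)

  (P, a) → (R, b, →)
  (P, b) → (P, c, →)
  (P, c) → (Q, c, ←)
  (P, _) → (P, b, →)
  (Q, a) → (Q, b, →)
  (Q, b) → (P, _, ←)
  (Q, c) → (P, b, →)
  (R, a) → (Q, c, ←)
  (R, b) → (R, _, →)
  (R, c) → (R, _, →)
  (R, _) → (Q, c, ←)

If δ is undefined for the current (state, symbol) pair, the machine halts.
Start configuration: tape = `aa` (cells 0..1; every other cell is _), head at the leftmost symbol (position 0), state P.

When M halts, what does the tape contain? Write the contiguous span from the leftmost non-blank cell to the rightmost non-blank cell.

c_c

P | __[a]a   read a → write b, move →, go to R
R | __b[a]   read a → write c, move ←, go to Q
Q | __[b]c   read b → write _, move ←, go to P
P | _[_]_c   read _ → write b, move →, go to P
P | _b[_]c   read _ → write b, move →, go to P
P | _bb[c]   read c → write c, move ←, go to Q
Q | _b[b]c   read b → write _, move ←, go to P
P | _[b]_c   read b → write c, move →, go to P
P | _c[_]c   read _ → write b, move →, go to P
P | _cb[c]   read c → write c, move ←, go to Q
Q | _c[b]c   read b → write _, move ←, go to P
P | _[c]_c   read c → write c, move ←, go to Q
Q | [_]c_c
The non-blank tape span at halt is c_c.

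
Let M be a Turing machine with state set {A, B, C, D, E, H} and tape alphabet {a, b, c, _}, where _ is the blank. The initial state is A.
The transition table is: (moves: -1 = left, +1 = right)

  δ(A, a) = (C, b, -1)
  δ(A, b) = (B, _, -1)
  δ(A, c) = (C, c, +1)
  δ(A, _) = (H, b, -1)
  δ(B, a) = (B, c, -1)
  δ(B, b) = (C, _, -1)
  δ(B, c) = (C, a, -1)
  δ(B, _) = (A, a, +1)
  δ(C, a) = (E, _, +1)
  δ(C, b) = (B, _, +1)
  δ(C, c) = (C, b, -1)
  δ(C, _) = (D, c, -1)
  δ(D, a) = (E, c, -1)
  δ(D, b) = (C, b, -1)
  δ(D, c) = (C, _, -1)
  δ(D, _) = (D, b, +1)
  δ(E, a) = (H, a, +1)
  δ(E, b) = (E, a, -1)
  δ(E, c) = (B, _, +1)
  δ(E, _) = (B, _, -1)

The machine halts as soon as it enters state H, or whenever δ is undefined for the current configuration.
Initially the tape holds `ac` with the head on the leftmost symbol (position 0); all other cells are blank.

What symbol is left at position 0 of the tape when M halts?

c

A | __[a]c   read a → write b, move -1, go to C
C | _[_]bc   read _ → write c, move -1, go to D
D | [_]cbc   read _ → write b, move +1, go to D
D | b[c]bc   read c → write _, move -1, go to C
C | [b]_bc   read b → write _, move +1, go to B
B | _[_]bc   read _ → write a, move +1, go to A
A | _a[b]c   read b → write _, move -1, go to B
B | _[a]_c   read a → write c, move -1, go to B
B | [_]c_c   read _ → write a, move +1, go to A
A | a[c]_c   read c → write c, move +1, go to C
C | ac[_]c   read _ → write c, move -1, go to D
D | a[c]cc   read c → write _, move -1, go to C
C | [a]_cc   read a → write _, move +1, go to E
E | _[_]cc   read _ → write _, move -1, go to B
B | [_]_cc   read _ → write a, move +1, go to A
A | a[_]cc   read _ → write b, move -1, go to H
H | [a]bcc
Cell 0 holds c when M halts.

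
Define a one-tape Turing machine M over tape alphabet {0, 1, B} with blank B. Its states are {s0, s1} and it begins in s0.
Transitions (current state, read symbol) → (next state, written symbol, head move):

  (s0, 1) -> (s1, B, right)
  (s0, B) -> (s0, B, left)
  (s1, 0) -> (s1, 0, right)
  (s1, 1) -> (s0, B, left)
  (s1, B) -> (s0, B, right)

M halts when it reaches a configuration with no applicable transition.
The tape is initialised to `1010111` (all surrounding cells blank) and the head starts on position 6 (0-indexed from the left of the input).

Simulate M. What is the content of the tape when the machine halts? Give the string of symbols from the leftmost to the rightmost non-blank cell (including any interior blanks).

s0 | 101011[1]BB   read 1 → write B, move right, go to s1
s1 | 101011B[B]B   read B → write B, move right, go to s0
s0 | 101011BB[B]   read B → write B, move left, go to s0
s0 | 101011B[B]B   read B → write B, move left, go to s0
s0 | 101011[B]BB   read B → write B, move left, go to s0
s0 | 10101[1]BBB   read 1 → write B, move right, go to s1
s1 | 10101B[B]BB   read B → write B, move right, go to s0
s0 | 10101BB[B]B   read B → write B, move left, go to s0
s0 | 10101B[B]BB   read B → write B, move left, go to s0
s0 | 10101[B]BBB   read B → write B, move left, go to s0
s0 | 1010[1]BBBB   read 1 → write B, move right, go to s1
s1 | 1010B[B]BBB   read B → write B, move right, go to s0
s0 | 1010BB[B]BB   read B → write B, move left, go to s0
s0 | 1010B[B]BBB   read B → write B, move left, go to s0
s0 | 1010[B]BBBB   read B → write B, move left, go to s0
s0 | 101[0]BBBBB
The non-blank tape span at halt is 1010.

1010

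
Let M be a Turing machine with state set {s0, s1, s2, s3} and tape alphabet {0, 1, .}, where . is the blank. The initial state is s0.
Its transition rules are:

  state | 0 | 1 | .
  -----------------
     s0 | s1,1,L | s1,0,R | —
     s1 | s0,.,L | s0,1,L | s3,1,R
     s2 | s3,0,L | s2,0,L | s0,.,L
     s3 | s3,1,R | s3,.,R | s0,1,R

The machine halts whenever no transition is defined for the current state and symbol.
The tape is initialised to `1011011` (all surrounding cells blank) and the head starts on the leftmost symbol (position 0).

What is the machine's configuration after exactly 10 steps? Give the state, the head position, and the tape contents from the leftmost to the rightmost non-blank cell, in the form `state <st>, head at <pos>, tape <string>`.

state s0, head at 0, tape 1.111011

state=s0 head=0 tape=.[1]011011   (s0,1)→(s1,0,R)
state=s1 head=1 tape=.0[0]11011   (s1,0)→(s0,.,L)
state=s0 head=0 tape=.[0].11011   (s0,0)→(s1,1,L)
state=s1 head=-1 tape=[.]1.11011   (s1,.)→(s3,1,R)
state=s3 head=0 tape=1[1].11011   (s3,1)→(s3,.,R)
state=s3 head=1 tape=1.[.]11011   (s3,.)→(s0,1,R)
state=s0 head=2 tape=1.1[1]1011   (s0,1)→(s1,0,R)
state=s1 head=3 tape=1.10[1]011   (s1,1)→(s0,1,L)
state=s0 head=2 tape=1.1[0]1011   (s0,0)→(s1,1,L)
state=s1 head=1 tape=1.[1]11011   (s1,1)→(s0,1,L)
state=s0 head=0 tape=1[.]111011
After 10 steps: state s0, head at 0, tape 1.111011.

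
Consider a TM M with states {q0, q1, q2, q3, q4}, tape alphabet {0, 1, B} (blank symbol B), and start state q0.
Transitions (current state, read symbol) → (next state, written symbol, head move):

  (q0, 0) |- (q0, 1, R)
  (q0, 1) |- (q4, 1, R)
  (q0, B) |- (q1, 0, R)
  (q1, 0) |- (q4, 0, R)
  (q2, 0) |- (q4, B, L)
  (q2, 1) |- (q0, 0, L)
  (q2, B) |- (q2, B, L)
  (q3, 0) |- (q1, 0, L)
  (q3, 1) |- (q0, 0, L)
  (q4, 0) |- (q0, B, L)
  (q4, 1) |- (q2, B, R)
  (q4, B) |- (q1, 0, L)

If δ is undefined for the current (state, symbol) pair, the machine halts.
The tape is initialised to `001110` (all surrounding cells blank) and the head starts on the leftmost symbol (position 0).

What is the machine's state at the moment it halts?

state=q0 head=0 tape=[0]01110B   (q0,0)→(q0,1,R)
state=q0 head=1 tape=1[0]1110B   (q0,0)→(q0,1,R)
state=q0 head=2 tape=11[1]110B   (q0,1)→(q4,1,R)
state=q4 head=3 tape=111[1]10B   (q4,1)→(q2,B,R)
state=q2 head=4 tape=111B[1]0B   (q2,1)→(q0,0,L)
state=q0 head=3 tape=111[B]00B   (q0,B)→(q1,0,R)
state=q1 head=4 tape=1110[0]0B   (q1,0)→(q4,0,R)
state=q4 head=5 tape=11100[0]B   (q4,0)→(q0,B,L)
state=q0 head=4 tape=1110[0]BB   (q0,0)→(q0,1,R)
state=q0 head=5 tape=11101[B]B   (q0,B)→(q1,0,R)
state=q1 head=6 tape=111010[B]
No transition is defined for (q1, B); M halts in state q1.

q1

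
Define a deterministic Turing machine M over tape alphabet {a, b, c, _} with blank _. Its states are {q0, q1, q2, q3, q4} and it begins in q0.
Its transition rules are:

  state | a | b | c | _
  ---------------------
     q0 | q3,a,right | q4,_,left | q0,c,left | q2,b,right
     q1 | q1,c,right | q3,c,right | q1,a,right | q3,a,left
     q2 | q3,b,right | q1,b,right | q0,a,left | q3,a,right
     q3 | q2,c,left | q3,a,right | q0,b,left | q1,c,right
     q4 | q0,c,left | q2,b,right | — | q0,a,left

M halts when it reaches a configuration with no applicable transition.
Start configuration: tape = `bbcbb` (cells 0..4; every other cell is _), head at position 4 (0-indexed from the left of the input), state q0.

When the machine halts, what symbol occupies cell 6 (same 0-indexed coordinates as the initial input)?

b

state=q0 head=4 tape=bbcb[b]__   (q0,b)→(q4,_,left)
state=q4 head=3 tape=bbc[b]___   (q4,b)→(q2,b,right)
state=q2 head=4 tape=bbcb[_]__   (q2,_)→(q3,a,right)
state=q3 head=5 tape=bbcba[_]_   (q3,_)→(q1,c,right)
state=q1 head=6 tape=bbcbac[_]   (q1,_)→(q3,a,left)
state=q3 head=5 tape=bbcba[c]a   (q3,c)→(q0,b,left)
state=q0 head=4 tape=bbcb[a]ba   (q0,a)→(q3,a,right)
state=q3 head=5 tape=bbcba[b]a   (q3,b)→(q3,a,right)
state=q3 head=6 tape=bbcbaa[a]   (q3,a)→(q2,c,left)
state=q2 head=5 tape=bbcba[a]c   (q2,a)→(q3,b,right)
state=q3 head=6 tape=bbcbab[c]   (q3,c)→(q0,b,left)
state=q0 head=5 tape=bbcba[b]b   (q0,b)→(q4,_,left)
state=q4 head=4 tape=bbcb[a]_b   (q4,a)→(q0,c,left)
state=q0 head=3 tape=bbc[b]c_b   (q0,b)→(q4,_,left)
state=q4 head=2 tape=bb[c]_c_b
Cell 6 holds b when M halts.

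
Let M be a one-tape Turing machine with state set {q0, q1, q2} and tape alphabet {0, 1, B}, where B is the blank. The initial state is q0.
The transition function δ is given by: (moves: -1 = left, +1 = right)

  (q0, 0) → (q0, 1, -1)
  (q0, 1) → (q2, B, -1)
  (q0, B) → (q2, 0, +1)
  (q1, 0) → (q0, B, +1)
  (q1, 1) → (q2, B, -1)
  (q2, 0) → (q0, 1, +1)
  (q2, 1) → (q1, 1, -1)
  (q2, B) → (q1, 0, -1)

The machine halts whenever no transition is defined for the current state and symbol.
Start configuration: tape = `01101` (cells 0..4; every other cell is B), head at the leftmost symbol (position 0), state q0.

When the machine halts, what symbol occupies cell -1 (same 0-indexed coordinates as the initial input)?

state=q0 head=0 tape=BB[0]1101   (q0,0)→(q0,1,-1)
state=q0 head=-1 tape=B[B]11101   (q0,B)→(q2,0,+1)
state=q2 head=0 tape=B0[1]1101   (q2,1)→(q1,1,-1)
state=q1 head=-1 tape=B[0]11101   (q1,0)→(q0,B,+1)
state=q0 head=0 tape=BB[1]1101   (q0,1)→(q2,B,-1)
state=q2 head=-1 tape=B[B]B1101   (q2,B)→(q1,0,-1)
state=q1 head=-2 tape=[B]0B1101
Cell -1 holds 0 when M halts.

0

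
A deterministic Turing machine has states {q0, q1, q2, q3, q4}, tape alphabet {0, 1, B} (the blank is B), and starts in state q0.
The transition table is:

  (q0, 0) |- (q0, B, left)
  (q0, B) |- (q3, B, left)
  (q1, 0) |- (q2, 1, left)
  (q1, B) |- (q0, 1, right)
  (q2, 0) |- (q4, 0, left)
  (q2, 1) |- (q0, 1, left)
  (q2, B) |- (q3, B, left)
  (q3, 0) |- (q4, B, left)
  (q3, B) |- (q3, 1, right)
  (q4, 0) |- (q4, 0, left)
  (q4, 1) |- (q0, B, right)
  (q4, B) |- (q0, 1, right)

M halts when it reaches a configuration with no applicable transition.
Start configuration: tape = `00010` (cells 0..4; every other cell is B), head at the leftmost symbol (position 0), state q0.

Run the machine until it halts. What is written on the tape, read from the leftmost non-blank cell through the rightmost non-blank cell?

state=q0 head=0 tape=BB[0]0010   (q0,0)→(q0,B,left)
state=q0 head=-1 tape=B[B]B0010   (q0,B)→(q3,B,left)
state=q3 head=-2 tape=[B]BB0010   (q3,B)→(q3,1,right)
state=q3 head=-1 tape=1[B]B0010   (q3,B)→(q3,1,right)
state=q3 head=0 tape=11[B]0010   (q3,B)→(q3,1,right)
state=q3 head=1 tape=111[0]010   (q3,0)→(q4,B,left)
state=q4 head=0 tape=11[1]B010   (q4,1)→(q0,B,right)
state=q0 head=1 tape=11B[B]010   (q0,B)→(q3,B,left)
state=q3 head=0 tape=11[B]B010   (q3,B)→(q3,1,right)
state=q3 head=1 tape=111[B]010   (q3,B)→(q3,1,right)
state=q3 head=2 tape=1111[0]10   (q3,0)→(q4,B,left)
state=q4 head=1 tape=111[1]B10   (q4,1)→(q0,B,right)
state=q0 head=2 tape=111B[B]10   (q0,B)→(q3,B,left)
state=q3 head=1 tape=111[B]B10   (q3,B)→(q3,1,right)
state=q3 head=2 tape=1111[B]10   (q3,B)→(q3,1,right)
state=q3 head=3 tape=11111[1]0
The non-blank tape span at halt is 1111110.

1111110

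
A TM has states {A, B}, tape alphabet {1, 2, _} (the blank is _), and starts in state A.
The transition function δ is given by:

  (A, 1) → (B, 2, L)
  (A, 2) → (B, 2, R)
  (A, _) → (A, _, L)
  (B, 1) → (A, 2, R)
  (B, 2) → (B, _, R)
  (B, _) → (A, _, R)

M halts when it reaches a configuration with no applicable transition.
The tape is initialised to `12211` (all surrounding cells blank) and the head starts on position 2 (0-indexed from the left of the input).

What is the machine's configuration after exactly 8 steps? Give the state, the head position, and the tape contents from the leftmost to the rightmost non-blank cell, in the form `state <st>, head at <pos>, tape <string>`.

state A, head at 4, tape 122

A | 12[2]11__   read 2 → write 2, move R, go to B
B | 122[1]1__   read 1 → write 2, move R, go to A
A | 1222[1]__   read 1 → write 2, move L, go to B
B | 122[2]2__   read 2 → write _, move R, go to B
B | 122_[2]__   read 2 → write _, move R, go to B
B | 122__[_]_   read _ → write _, move R, go to A
A | 122___[_]   read _ → write _, move L, go to A
A | 122__[_]_   read _ → write _, move L, go to A
A | 122_[_]__
After 8 steps: state A, head at 4, tape 122.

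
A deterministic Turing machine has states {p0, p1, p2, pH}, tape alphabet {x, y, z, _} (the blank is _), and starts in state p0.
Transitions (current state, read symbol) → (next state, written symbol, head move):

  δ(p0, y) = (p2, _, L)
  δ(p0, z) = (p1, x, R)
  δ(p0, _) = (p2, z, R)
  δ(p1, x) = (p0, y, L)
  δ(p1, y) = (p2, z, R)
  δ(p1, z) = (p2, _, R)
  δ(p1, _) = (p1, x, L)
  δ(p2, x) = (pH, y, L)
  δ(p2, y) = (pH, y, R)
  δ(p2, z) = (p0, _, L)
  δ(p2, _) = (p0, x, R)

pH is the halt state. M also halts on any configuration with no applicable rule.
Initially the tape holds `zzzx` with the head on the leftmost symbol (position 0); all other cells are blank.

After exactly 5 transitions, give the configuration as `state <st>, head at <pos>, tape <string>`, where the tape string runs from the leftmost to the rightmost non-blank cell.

state p0, head at 3, tape xzxx

state=p0 head=0 tape=[z]zzx   (p0,z)→(p1,x,R)
state=p1 head=1 tape=x[z]zx   (p1,z)→(p2,_,R)
state=p2 head=2 tape=x_[z]x   (p2,z)→(p0,_,L)
state=p0 head=1 tape=x[_]_x   (p0,_)→(p2,z,R)
state=p2 head=2 tape=xz[_]x   (p2,_)→(p0,x,R)
state=p0 head=3 tape=xzx[x]
After 5 steps: state p0, head at 3, tape xzxx.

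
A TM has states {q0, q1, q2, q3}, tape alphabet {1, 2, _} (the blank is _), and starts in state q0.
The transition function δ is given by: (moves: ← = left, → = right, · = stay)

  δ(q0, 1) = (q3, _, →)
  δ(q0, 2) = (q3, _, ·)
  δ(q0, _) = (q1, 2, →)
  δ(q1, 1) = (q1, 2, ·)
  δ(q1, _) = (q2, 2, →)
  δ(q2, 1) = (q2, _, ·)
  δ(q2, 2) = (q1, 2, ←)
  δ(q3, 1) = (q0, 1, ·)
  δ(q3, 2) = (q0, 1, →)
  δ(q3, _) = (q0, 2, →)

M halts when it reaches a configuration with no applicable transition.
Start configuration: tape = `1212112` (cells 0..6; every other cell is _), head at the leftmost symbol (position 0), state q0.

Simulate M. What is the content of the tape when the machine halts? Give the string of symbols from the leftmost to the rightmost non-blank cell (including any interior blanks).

1_1__122

state=q0 head=0 tape=[1]212112___   (q0,1)→(q3,_,→)
state=q3 head=1 tape=_[2]12112___   (q3,2)→(q0,1,→)
state=q0 head=2 tape=_1[1]2112___   (q0,1)→(q3,_,→)
state=q3 head=3 tape=_1_[2]112___   (q3,2)→(q0,1,→)
state=q0 head=4 tape=_1_1[1]12___   (q0,1)→(q3,_,→)
state=q3 head=5 tape=_1_1_[1]2___   (q3,1)→(q0,1,·)
state=q0 head=5 tape=_1_1_[1]2___   (q0,1)→(q3,_,→)
state=q3 head=6 tape=_1_1__[2]___   (q3,2)→(q0,1,→)
state=q0 head=7 tape=_1_1__1[_]__   (q0,_)→(q1,2,→)
state=q1 head=8 tape=_1_1__12[_]_   (q1,_)→(q2,2,→)
state=q2 head=9 tape=_1_1__122[_]
The non-blank tape span at halt is 1_1__122.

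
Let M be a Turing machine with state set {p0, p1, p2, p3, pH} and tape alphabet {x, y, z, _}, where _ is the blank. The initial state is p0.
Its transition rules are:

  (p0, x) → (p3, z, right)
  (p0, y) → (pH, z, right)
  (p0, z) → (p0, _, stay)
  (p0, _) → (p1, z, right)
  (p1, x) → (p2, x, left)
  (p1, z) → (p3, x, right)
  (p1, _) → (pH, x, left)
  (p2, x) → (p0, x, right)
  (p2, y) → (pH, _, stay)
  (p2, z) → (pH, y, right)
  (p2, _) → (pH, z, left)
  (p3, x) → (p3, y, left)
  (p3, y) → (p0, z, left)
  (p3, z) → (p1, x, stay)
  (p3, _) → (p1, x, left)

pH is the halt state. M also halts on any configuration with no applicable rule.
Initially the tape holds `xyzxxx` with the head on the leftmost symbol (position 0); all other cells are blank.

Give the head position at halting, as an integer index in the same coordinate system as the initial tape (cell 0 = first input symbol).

4

state=p0 head=0 tape=[x]yzxxx   (p0,x)→(p3,z,right)
state=p3 head=1 tape=z[y]zxxx   (p3,y)→(p0,z,left)
state=p0 head=0 tape=[z]zzxxx   (p0,z)→(p0,_,stay)
state=p0 head=0 tape=[_]zzxxx   (p0,_)→(p1,z,right)
state=p1 head=1 tape=z[z]zxxx   (p1,z)→(p3,x,right)
state=p3 head=2 tape=zx[z]xxx   (p3,z)→(p1,x,stay)
state=p1 head=2 tape=zx[x]xxx   (p1,x)→(p2,x,left)
state=p2 head=1 tape=z[x]xxxx   (p2,x)→(p0,x,right)
state=p0 head=2 tape=zx[x]xxx   (p0,x)→(p3,z,right)
state=p3 head=3 tape=zxz[x]xx   (p3,x)→(p3,y,left)
state=p3 head=2 tape=zx[z]yxx   (p3,z)→(p1,x,stay)
state=p1 head=2 tape=zx[x]yxx   (p1,x)→(p2,x,left)
state=p2 head=1 tape=z[x]xyxx   (p2,x)→(p0,x,right)
state=p0 head=2 tape=zx[x]yxx   (p0,x)→(p3,z,right)
state=p3 head=3 tape=zxz[y]xx   (p3,y)→(p0,z,left)
state=p0 head=2 tape=zx[z]zxx   (p0,z)→(p0,_,stay)
state=p0 head=2 tape=zx[_]zxx   (p0,_)→(p1,z,right)
state=p1 head=3 tape=zxz[z]xx   (p1,z)→(p3,x,right)
state=p3 head=4 tape=zxzx[x]x   (p3,x)→(p3,y,left)
state=p3 head=3 tape=zxz[x]yx   (p3,x)→(p3,y,left)
state=p3 head=2 tape=zx[z]yyx   (p3,z)→(p1,x,stay)
state=p1 head=2 tape=zx[x]yyx   (p1,x)→(p2,x,left)
state=p2 head=1 tape=z[x]xyyx   (p2,x)→(p0,x,right)
state=p0 head=2 tape=zx[x]yyx   (p0,x)→(p3,z,right)
state=p3 head=3 tape=zxz[y]yx   (p3,y)→(p0,z,left)
state=p0 head=2 tape=zx[z]zyx   (p0,z)→(p0,_,stay)
state=p0 head=2 tape=zx[_]zyx   (p0,_)→(p1,z,right)
state=p1 head=3 tape=zxz[z]yx   (p1,z)→(p3,x,right)
state=p3 head=4 tape=zxzx[y]x   (p3,y)→(p0,z,left)
state=p0 head=3 tape=zxz[x]zx   (p0,x)→(p3,z,right)
state=p3 head=4 tape=zxzz[z]x   (p3,z)→(p1,x,stay)
state=p1 head=4 tape=zxzz[x]x   (p1,x)→(p2,x,left)
state=p2 head=3 tape=zxz[z]xx   (p2,z)→(pH,y,right)
state=pH head=4 tape=zxzy[x]x
At halt the head is at cell 4.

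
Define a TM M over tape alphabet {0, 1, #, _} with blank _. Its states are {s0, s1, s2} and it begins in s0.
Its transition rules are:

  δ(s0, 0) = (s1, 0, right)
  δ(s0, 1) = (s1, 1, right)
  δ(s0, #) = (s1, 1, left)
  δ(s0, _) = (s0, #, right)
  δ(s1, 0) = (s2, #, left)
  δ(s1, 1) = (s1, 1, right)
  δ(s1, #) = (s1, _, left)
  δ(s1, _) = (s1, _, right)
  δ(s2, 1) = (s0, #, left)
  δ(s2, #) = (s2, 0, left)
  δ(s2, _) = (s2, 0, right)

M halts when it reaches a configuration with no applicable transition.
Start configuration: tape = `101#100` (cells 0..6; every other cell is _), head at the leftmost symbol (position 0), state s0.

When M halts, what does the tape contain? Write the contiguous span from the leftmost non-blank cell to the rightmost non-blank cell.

1_1_100

state=s0 head=0 tape=__[1]01#100   (s0,1)→(s1,1,right)
state=s1 head=1 tape=__1[0]1#100   (s1,0)→(s2,#,left)
state=s2 head=0 tape=__[1]#1#100   (s2,1)→(s0,#,left)
state=s0 head=-1 tape=_[_]##1#100   (s0,_)→(s0,#,right)
state=s0 head=0 tape=_#[#]#1#100   (s0,#)→(s1,1,left)
state=s1 head=-1 tape=_[#]1#1#100   (s1,#)→(s1,_,left)
state=s1 head=-2 tape=[_]_1#1#100   (s1,_)→(s1,_,right)
state=s1 head=-1 tape=_[_]1#1#100   (s1,_)→(s1,_,right)
state=s1 head=0 tape=__[1]#1#100   (s1,1)→(s1,1,right)
state=s1 head=1 tape=__1[#]1#100   (s1,#)→(s1,_,left)
state=s1 head=0 tape=__[1]_1#100   (s1,1)→(s1,1,right)
state=s1 head=1 tape=__1[_]1#100   (s1,_)→(s1,_,right)
state=s1 head=2 tape=__1_[1]#100   (s1,1)→(s1,1,right)
state=s1 head=3 tape=__1_1[#]100   (s1,#)→(s1,_,left)
state=s1 head=2 tape=__1_[1]_100   (s1,1)→(s1,1,right)
state=s1 head=3 tape=__1_1[_]100   (s1,_)→(s1,_,right)
state=s1 head=4 tape=__1_1_[1]00   (s1,1)→(s1,1,right)
state=s1 head=5 tape=__1_1_1[0]0   (s1,0)→(s2,#,left)
state=s2 head=4 tape=__1_1_[1]#0   (s2,1)→(s0,#,left)
state=s0 head=3 tape=__1_1[_]##0   (s0,_)→(s0,#,right)
state=s0 head=4 tape=__1_1#[#]#0   (s0,#)→(s1,1,left)
state=s1 head=3 tape=__1_1[#]1#0   (s1,#)→(s1,_,left)
state=s1 head=2 tape=__1_[1]_1#0   (s1,1)→(s1,1,right)
state=s1 head=3 tape=__1_1[_]1#0   (s1,_)→(s1,_,right)
state=s1 head=4 tape=__1_1_[1]#0   (s1,1)→(s1,1,right)
state=s1 head=5 tape=__1_1_1[#]0   (s1,#)→(s1,_,left)
state=s1 head=4 tape=__1_1_[1]_0   (s1,1)→(s1,1,right)
state=s1 head=5 tape=__1_1_1[_]0   (s1,_)→(s1,_,right)
state=s1 head=6 tape=__1_1_1_[0]   (s1,0)→(s2,#,left)
state=s2 head=5 tape=__1_1_1[_]#   (s2,_)→(s2,0,right)
state=s2 head=6 tape=__1_1_10[#]   (s2,#)→(s2,0,left)
state=s2 head=5 tape=__1_1_1[0]0
The non-blank tape span at halt is 1_1_100.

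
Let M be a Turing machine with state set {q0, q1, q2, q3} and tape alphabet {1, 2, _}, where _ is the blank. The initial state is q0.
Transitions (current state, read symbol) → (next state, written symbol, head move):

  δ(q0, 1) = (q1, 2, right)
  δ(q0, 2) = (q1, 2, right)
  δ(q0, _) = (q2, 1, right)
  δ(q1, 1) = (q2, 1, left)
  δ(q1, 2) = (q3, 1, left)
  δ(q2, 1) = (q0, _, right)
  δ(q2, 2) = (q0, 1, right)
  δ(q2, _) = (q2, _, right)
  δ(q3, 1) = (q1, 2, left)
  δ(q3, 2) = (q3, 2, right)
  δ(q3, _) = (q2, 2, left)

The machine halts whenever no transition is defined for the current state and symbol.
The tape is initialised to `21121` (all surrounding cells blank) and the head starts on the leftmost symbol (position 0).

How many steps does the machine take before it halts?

state=q0 head=0 tape=_[2]1121   (q0,2)→(q1,2,right)
state=q1 head=1 tape=_2[1]121   (q1,1)→(q2,1,left)
state=q2 head=0 tape=_[2]1121   (q2,2)→(q0,1,right)
state=q0 head=1 tape=_1[1]121   (q0,1)→(q1,2,right)
state=q1 head=2 tape=_12[1]21   (q1,1)→(q2,1,left)
state=q2 head=1 tape=_1[2]121   (q2,2)→(q0,1,right)
state=q0 head=2 tape=_11[1]21   (q0,1)→(q1,2,right)
state=q1 head=3 tape=_112[2]1   (q1,2)→(q3,1,left)
state=q3 head=2 tape=_11[2]11   (q3,2)→(q3,2,right)
state=q3 head=3 tape=_112[1]1   (q3,1)→(q1,2,left)
state=q1 head=2 tape=_11[2]21   (q1,2)→(q3,1,left)
state=q3 head=1 tape=_1[1]121   (q3,1)→(q1,2,left)
state=q1 head=0 tape=_[1]2121   (q1,1)→(q2,1,left)
state=q2 head=-1 tape=[_]12121   (q2,_)→(q2,_,right)
state=q2 head=0 tape=_[1]2121   (q2,1)→(q0,_,right)
state=q0 head=1 tape=__[2]121   (q0,2)→(q1,2,right)
state=q1 head=2 tape=__2[1]21   (q1,1)→(q2,1,left)
state=q2 head=1 tape=__[2]121   (q2,2)→(q0,1,right)
state=q0 head=2 tape=__1[1]21   (q0,1)→(q1,2,right)
state=q1 head=3 tape=__12[2]1   (q1,2)→(q3,1,left)
state=q3 head=2 tape=__1[2]11   (q3,2)→(q3,2,right)
state=q3 head=3 tape=__12[1]1   (q3,1)→(q1,2,left)
state=q1 head=2 tape=__1[2]21   (q1,2)→(q3,1,left)
state=q3 head=1 tape=__[1]121   (q3,1)→(q1,2,left)
state=q1 head=0 tape=_[_]2121
M halts after 24 transitions.

24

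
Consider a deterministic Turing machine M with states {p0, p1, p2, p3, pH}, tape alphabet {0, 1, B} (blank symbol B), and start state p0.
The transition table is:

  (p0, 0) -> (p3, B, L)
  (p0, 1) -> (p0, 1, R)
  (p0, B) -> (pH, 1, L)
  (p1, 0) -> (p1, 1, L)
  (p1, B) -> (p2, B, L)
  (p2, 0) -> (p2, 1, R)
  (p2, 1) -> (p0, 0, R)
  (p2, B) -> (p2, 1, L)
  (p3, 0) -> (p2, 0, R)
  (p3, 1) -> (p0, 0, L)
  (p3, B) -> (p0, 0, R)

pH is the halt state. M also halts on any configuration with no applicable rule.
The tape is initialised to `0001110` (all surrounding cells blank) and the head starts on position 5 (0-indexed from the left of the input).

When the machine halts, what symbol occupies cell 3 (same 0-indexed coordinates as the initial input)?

0

state=p0 head=5 tape=00011[1]0   (p0,1)→(p0,1,R)
state=p0 head=6 tape=000111[0]   (p0,0)→(p3,B,L)
state=p3 head=5 tape=00011[1]B   (p3,1)→(p0,0,L)
state=p0 head=4 tape=0001[1]0B   (p0,1)→(p0,1,R)
state=p0 head=5 tape=00011[0]B   (p0,0)→(p3,B,L)
state=p3 head=4 tape=0001[1]BB   (p3,1)→(p0,0,L)
state=p0 head=3 tape=000[1]0BB   (p0,1)→(p0,1,R)
state=p0 head=4 tape=0001[0]BB   (p0,0)→(p3,B,L)
state=p3 head=3 tape=000[1]BBB   (p3,1)→(p0,0,L)
state=p0 head=2 tape=00[0]0BBB   (p0,0)→(p3,B,L)
state=p3 head=1 tape=0[0]B0BBB   (p3,0)→(p2,0,R)
state=p2 head=2 tape=00[B]0BBB   (p2,B)→(p2,1,L)
state=p2 head=1 tape=0[0]10BBB   (p2,0)→(p2,1,R)
state=p2 head=2 tape=01[1]0BBB   (p2,1)→(p0,0,R)
state=p0 head=3 tape=010[0]BBB   (p0,0)→(p3,B,L)
state=p3 head=2 tape=01[0]BBBB   (p3,0)→(p2,0,R)
state=p2 head=3 tape=010[B]BBB   (p2,B)→(p2,1,L)
state=p2 head=2 tape=01[0]1BBB   (p2,0)→(p2,1,R)
state=p2 head=3 tape=011[1]BBB   (p2,1)→(p0,0,R)
state=p0 head=4 tape=0110[B]BB   (p0,B)→(pH,1,L)
state=pH head=3 tape=011[0]1BB
Cell 3 holds 0 when M halts.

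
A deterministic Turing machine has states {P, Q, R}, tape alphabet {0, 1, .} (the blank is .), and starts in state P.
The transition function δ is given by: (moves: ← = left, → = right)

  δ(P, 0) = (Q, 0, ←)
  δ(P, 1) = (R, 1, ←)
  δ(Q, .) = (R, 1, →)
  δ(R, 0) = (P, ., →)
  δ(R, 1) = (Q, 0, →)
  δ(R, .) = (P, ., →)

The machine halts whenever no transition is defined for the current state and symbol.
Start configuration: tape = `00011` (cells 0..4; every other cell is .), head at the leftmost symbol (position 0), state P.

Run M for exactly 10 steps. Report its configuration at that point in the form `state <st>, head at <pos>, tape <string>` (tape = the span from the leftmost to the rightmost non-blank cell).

state R, head at 2, tape 111.11

state=P head=0 tape=.[0]0011   (P,0)→(Q,0,←)
state=Q head=-1 tape=[.]00011   (Q,.)→(R,1,→)
state=R head=0 tape=1[0]0011   (R,0)→(P,.,→)
state=P head=1 tape=1.[0]011   (P,0)→(Q,0,←)
state=Q head=0 tape=1[.]0011   (Q,.)→(R,1,→)
state=R head=1 tape=11[0]011   (R,0)→(P,.,→)
state=P head=2 tape=11.[0]11   (P,0)→(Q,0,←)
state=Q head=1 tape=11[.]011   (Q,.)→(R,1,→)
state=R head=2 tape=111[0]11   (R,0)→(P,.,→)
state=P head=3 tape=111.[1]1   (P,1)→(R,1,←)
state=R head=2 tape=111[.]11
After 10 steps: state R, head at 2, tape 111.11.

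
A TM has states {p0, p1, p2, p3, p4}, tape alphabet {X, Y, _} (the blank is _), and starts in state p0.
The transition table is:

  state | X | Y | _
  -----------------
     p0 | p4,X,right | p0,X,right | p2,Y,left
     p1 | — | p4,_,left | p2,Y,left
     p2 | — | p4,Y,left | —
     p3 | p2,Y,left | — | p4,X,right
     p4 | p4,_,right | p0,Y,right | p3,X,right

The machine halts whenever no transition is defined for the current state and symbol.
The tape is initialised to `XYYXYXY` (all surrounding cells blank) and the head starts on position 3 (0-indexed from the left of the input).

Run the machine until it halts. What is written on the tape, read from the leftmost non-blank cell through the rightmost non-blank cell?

XYYXY_YXY

p0 | XYY[X]YXY__   read X → write X, move right, go to p4
p4 | XYYX[Y]XY__   read Y → write Y, move right, go to p0
p0 | XYYXY[X]Y__   read X → write X, move right, go to p4
p4 | XYYXYX[Y]__   read Y → write Y, move right, go to p0
p0 | XYYXYXY[_]_   read _ → write Y, move left, go to p2
p2 | XYYXYX[Y]Y_   read Y → write Y, move left, go to p4
p4 | XYYXY[X]YY_   read X → write _, move right, go to p4
p4 | XYYXY_[Y]Y_   read Y → write Y, move right, go to p0
p0 | XYYXY_Y[Y]_   read Y → write X, move right, go to p0
p0 | XYYXY_YX[_]   read _ → write Y, move left, go to p2
p2 | XYYXY_Y[X]Y
The non-blank tape span at halt is XYYXY_YXY.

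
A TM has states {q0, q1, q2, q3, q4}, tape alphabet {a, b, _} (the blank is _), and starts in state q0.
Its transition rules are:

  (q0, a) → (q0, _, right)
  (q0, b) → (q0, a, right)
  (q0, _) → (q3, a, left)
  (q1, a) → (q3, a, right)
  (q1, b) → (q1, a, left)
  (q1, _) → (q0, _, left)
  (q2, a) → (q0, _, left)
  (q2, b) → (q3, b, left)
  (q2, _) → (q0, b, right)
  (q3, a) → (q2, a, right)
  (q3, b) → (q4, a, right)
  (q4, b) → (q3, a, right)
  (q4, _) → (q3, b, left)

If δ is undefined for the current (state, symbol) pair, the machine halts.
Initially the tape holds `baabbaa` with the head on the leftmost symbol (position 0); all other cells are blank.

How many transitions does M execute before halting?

state=q0 head=0 tape=[b]aabbaa_   (q0,b)→(q0,a,right)
state=q0 head=1 tape=a[a]abbaa_   (q0,a)→(q0,_,right)
state=q0 head=2 tape=a_[a]bbaa_   (q0,a)→(q0,_,right)
state=q0 head=3 tape=a__[b]baa_   (q0,b)→(q0,a,right)
state=q0 head=4 tape=a__a[b]aa_   (q0,b)→(q0,a,right)
state=q0 head=5 tape=a__aa[a]a_   (q0,a)→(q0,_,right)
state=q0 head=6 tape=a__aa_[a]_   (q0,a)→(q0,_,right)
state=q0 head=7 tape=a__aa__[_]   (q0,_)→(q3,a,left)
state=q3 head=6 tape=a__aa_[_]a
M halts after 8 transitions.

8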